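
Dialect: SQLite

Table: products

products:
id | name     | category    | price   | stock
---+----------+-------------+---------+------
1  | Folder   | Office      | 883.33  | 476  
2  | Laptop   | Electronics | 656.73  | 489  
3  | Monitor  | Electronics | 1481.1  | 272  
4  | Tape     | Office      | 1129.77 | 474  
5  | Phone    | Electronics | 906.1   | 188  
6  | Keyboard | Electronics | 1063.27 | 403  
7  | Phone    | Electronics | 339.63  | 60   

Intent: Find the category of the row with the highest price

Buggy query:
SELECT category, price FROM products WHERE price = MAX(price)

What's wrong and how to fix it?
Bug: MAX(price) is an aggregate and cannot be used directly in WHERE

Fix: Wrap MAX in a scalar subquery so WHERE compares against a single value

Corrected query:
SELECT category, price FROM products WHERE price = (SELECT MAX(price) FROM products)

Result:
category    | price 
------------+-------
Electronics | 1481.1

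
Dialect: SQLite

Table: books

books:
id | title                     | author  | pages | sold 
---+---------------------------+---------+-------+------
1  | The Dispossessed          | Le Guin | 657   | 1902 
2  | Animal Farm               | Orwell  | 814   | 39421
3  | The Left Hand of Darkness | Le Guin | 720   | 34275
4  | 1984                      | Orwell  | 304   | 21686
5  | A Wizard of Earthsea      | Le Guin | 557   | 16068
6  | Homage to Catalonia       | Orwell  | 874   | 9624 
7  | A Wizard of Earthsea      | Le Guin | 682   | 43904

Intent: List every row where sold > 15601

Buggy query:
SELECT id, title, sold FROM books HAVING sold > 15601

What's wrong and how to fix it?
Bug: HAVING filters the output of aggregation, but this query has no GROUP BY and no aggregate functions, so SQLite rejects it (HAVING clause on a non-aggregate query); the condition here is per row

Fix: Use WHERE for row-level filtering

Corrected query:
SELECT id, title, sold FROM books WHERE sold > 15601

Result:
id | title                     | sold 
---+---------------------------+------
2  | Animal Farm               | 39421
3  | The Left Hand of Darkness | 34275
4  | 1984                      | 21686
5  | A Wizard of Earthsea      | 16068
7  | A Wizard of Earthsea      | 43904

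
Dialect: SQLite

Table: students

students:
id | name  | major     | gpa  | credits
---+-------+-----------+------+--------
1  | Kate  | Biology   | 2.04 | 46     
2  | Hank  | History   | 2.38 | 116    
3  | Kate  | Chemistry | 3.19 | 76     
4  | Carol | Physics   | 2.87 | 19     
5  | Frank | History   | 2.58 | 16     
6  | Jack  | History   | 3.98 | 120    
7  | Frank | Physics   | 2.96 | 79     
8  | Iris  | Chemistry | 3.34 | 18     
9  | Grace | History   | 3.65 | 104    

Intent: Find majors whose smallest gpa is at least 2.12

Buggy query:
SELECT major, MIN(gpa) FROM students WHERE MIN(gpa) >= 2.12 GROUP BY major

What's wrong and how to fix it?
Bug: MIN() in WHERE is a misuse of aggregate

Fix: Replace WHERE with HAVING after the GROUP BY

Corrected query:
SELECT major, MIN(gpa) FROM students GROUP BY major HAVING MIN(gpa) >= 2.12

Result:
major     | MIN(gpa)
----------+---------
Chemistry | 3.19    
History   | 2.38    
Physics   | 2.87    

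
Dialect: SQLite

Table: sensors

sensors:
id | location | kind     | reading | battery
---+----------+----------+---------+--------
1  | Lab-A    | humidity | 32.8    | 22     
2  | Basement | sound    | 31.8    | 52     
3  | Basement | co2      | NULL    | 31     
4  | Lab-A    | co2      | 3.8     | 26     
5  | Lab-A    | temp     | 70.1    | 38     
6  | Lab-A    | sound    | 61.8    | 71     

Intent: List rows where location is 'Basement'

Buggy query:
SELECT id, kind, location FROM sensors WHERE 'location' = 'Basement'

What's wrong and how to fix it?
Bug: Single quotes denote string literals in SQL; the column name is being compared as a constant string

Fix: Remove the quotes around the column name (or use double quotes for an identifier)

Corrected query:
SELECT id, kind, location FROM sensors WHERE location = 'Basement'

Result:
id | kind  | location
---+-------+---------
2  | sound | Basement
3  | co2   | Basement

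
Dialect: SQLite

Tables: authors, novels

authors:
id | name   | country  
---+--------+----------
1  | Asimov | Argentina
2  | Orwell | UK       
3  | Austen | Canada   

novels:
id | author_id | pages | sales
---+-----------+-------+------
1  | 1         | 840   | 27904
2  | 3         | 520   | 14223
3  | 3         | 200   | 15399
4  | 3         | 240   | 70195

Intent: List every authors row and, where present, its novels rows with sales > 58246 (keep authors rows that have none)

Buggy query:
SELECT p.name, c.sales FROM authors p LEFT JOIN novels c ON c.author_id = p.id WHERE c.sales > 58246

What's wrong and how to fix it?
Bug: A WHERE condition on the right-hand table after LEFT JOIN drops unmatched parents

Fix: Move the right-table condition into the ON clause so unmatched parents are kept

Corrected query:
SELECT p.name, c.sales FROM authors p LEFT JOIN novels c ON c.author_id = p.id AND c.sales > 58246

Result:
name   | sales
-------+------
Asimov | NULL 
Orwell | NULL 
Austen | 70195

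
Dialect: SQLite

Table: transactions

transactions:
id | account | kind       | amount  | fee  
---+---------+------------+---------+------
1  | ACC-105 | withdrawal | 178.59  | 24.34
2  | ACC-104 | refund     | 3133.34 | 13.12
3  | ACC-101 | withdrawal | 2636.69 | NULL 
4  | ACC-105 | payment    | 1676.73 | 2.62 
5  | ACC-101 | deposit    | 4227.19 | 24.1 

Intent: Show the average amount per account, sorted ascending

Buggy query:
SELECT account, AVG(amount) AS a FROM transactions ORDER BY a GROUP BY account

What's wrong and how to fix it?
Bug: GROUP BY must precede ORDER BY

Fix: Reorder: SELECT … FROM … GROUP BY … ORDER BY …

Corrected query:
SELECT account, AVG(amount) AS a FROM transactions GROUP BY account ORDER BY a

Result:
account | a      
--------+--------
ACC-105 | 927.66 
ACC-104 | 3133.34
ACC-101 | 3431.94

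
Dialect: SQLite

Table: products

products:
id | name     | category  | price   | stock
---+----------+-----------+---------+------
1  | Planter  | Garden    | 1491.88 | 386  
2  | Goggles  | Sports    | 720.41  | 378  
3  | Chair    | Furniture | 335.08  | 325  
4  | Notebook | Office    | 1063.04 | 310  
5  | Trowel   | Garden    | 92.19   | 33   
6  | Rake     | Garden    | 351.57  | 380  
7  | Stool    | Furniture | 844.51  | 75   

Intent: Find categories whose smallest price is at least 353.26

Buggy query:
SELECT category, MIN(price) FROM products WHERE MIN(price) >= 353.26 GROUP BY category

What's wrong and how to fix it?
Bug: Aggregates like MIN are computed per group after WHERE runs

Fix: Use HAVING for the per-group MIN condition

Corrected query:
SELECT category, MIN(price) FROM products GROUP BY category HAVING MIN(price) >= 353.26

Result:
category | MIN(price)
---------+-----------
Office   | 1063.04   
Sports   | 720.41    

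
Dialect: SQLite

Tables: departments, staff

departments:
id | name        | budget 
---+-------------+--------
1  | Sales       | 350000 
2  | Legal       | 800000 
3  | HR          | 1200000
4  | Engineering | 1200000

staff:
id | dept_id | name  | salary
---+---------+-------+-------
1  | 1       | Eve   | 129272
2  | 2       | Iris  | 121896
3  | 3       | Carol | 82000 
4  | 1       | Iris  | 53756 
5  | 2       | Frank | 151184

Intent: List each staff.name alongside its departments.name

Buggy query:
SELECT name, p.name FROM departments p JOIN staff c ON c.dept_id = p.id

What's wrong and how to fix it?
Bug: Both tables have a 'name' column; the unqualified reference is ambiguous

Fix: Qualify the column with its table alias (c.name)

Corrected query:
SELECT c.name, p.name FROM departments p JOIN staff c ON c.dept_id = p.id

Result:
name  | name 
------+------
Eve   | Sales
Iris  | Legal
Carol | HR   
Iris  | Sales
Frank | Legal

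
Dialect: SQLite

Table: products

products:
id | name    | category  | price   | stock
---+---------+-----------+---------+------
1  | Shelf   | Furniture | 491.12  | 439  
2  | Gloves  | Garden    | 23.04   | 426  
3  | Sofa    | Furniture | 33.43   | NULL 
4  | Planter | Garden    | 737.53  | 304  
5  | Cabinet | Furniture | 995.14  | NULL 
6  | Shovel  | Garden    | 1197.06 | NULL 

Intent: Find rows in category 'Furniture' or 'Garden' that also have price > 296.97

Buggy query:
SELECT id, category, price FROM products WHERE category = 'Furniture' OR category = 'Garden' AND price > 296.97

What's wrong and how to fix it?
Bug: Without parentheses, AND is evaluated before OR, so the price filter only applies to the 'Garden' branch

Fix: Group the OR with parentheses (or use IN), then AND the threshold

Corrected query:
SELECT id, category, price FROM products WHERE (category = 'Furniture' OR category = 'Garden') AND price > 296.97

Result:
id | category  | price  
---+-----------+--------
1  | Furniture | 491.12 
4  | Garden    | 737.53 
5  | Furniture | 995.14 
6  | Garden    | 1197.06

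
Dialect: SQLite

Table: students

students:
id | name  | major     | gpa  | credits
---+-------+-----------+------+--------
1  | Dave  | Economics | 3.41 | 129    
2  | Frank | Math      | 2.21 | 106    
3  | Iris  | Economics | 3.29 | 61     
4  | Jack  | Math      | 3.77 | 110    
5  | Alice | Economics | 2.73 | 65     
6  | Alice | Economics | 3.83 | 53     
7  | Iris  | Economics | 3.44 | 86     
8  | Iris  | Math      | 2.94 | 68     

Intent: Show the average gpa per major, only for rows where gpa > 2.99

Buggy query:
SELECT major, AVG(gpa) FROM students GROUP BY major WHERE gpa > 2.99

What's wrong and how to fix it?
Bug: WHERE cannot follow GROUP BY

Fix: Move the WHERE clause before GROUP BY

Corrected query:
SELECT major, AVG(gpa) FROM students WHERE gpa > 2.99 GROUP BY major

Result:
major     | AVG(gpa)
----------+---------
Economics | 3.4925  
Math      | 3.77    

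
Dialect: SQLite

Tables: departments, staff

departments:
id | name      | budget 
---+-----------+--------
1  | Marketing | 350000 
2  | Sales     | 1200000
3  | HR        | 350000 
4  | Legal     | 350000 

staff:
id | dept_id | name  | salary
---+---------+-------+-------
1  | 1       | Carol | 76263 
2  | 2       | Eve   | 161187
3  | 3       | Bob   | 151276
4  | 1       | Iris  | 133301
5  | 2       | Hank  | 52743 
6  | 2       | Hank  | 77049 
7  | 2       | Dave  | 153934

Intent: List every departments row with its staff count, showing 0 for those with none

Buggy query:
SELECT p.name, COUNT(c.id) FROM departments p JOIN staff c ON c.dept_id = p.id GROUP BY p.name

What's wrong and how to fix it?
Bug: An inner join excludes parents with zero children

Fix: Use LEFT JOIN so parents without children still appear (COUNT(c.id) gives 0)

Corrected query:
SELECT p.name, COUNT(c.id) FROM departments p LEFT JOIN staff c ON c.dept_id = p.id GROUP BY p.name

Result:
name      | COUNT(c.id)
----------+------------
HR        | 1          
Legal     | 0          
Marketing | 2          
Sales     | 4          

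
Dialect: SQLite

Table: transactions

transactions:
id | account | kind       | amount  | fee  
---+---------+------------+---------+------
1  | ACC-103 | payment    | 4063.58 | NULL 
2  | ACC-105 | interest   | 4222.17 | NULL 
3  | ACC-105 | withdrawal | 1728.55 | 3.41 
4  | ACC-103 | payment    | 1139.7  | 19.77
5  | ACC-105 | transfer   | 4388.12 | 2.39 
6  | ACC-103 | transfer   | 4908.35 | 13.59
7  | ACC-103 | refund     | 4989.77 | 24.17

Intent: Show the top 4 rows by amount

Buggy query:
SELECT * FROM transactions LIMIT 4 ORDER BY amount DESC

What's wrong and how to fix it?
Bug: ORDER BY cannot follow LIMIT; LIMIT is the final clause

Fix: Sort with ORDER BY, then apply LIMIT

Corrected query:
SELECT * FROM transactions ORDER BY amount DESC LIMIT 4

Result:
id | account | kind     | amount  | fee  
---+---------+----------+---------+------
7  | ACC-103 | refund   | 4989.77 | 24.17
6  | ACC-103 | transfer | 4908.35 | 13.59
5  | ACC-105 | transfer | 4388.12 | 2.39 
2  | ACC-105 | interest | 4222.17 | NULL 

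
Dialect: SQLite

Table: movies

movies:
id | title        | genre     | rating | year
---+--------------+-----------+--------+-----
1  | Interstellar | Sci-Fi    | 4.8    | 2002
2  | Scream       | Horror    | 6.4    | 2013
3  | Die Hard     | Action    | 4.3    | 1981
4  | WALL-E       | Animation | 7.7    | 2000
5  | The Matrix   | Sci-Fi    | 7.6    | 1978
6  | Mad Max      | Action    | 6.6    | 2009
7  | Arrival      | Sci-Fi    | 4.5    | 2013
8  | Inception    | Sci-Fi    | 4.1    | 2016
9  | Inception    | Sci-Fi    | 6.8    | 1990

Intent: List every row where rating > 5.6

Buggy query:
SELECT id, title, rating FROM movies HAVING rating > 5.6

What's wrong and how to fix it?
Bug: HAVING filters the output of aggregation, but this query has no GROUP BY and no aggregate functions, so SQLite rejects it (HAVING clause on a non-aggregate query); the condition here is per row

Fix: Use WHERE for row-level filtering

Corrected query:
SELECT id, title, rating FROM movies WHERE rating > 5.6

Result:
id | title      | rating
---+------------+-------
2  | Scream     | 6.4   
4  | WALL-E     | 7.7   
5  | The Matrix | 7.6   
6  | Mad Max    | 6.6   
9  | Inception  | 6.8   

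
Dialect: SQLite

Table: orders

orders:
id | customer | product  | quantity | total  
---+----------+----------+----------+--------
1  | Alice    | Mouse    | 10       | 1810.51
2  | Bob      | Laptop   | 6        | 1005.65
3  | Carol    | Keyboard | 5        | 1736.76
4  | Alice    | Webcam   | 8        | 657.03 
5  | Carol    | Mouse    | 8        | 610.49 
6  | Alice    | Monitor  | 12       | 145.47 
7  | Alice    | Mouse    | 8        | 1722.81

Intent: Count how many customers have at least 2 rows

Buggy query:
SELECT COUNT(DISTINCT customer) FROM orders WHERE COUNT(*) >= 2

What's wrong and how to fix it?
Bug: COUNT(*) cannot appear in WHERE; the per-group count doesn't exist yet

Fix: Group first with HAVING COUNT(*) >= 2, then COUNT the resulting groups

Corrected query:
SELECT COUNT(*) FROM (SELECT customer FROM orders GROUP BY customer HAVING COUNT(*) >= 2)

Result:
COUNT(*)
--------
2       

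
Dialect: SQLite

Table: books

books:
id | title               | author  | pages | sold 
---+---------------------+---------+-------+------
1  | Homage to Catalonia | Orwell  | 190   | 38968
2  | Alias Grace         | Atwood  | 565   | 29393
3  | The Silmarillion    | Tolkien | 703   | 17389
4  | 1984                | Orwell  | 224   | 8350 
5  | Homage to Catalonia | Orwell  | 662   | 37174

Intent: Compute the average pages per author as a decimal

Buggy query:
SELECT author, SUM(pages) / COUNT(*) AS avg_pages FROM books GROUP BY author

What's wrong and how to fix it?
Bug: SUM(pages) and COUNT(*) are both integers; the division truncates the fractional part

Fix: Cast one side to REAL so the division keeps the fractional part

Corrected query:
SELECT author, SUM(pages) * 1.0 / COUNT(*) AS avg_pages FROM books GROUP BY author

Result:
author  | avg_pages 
--------+-----------
Atwood  | 565       
Orwell  | 358.666667
Tolkien | 703       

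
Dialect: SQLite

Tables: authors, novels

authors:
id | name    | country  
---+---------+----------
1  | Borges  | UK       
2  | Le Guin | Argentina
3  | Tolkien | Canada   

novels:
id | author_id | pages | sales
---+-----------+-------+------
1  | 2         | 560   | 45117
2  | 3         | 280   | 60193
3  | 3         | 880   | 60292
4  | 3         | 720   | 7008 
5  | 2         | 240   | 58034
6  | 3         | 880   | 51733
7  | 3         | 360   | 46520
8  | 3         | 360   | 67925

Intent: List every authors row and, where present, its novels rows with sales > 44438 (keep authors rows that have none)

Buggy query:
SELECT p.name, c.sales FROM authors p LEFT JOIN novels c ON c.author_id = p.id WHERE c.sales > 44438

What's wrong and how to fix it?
Bug: Filtering c.sales in WHERE discards the NULL rows produced by LEFT JOIN, turning it into an inner join

Fix: Move the right-table condition into the ON clause so unmatched parents are kept

Corrected query:
SELECT p.name, c.sales FROM authors p LEFT JOIN novels c ON c.author_id = p.id AND c.sales > 44438

Result:
name    | sales
--------+------
Borges  | NULL 
Le Guin | 45117
Le Guin | 58034
Tolkien | 46520
Tolkien | 51733
Tolkien | 60193
Tolkien | 60292
Tolkien | 67925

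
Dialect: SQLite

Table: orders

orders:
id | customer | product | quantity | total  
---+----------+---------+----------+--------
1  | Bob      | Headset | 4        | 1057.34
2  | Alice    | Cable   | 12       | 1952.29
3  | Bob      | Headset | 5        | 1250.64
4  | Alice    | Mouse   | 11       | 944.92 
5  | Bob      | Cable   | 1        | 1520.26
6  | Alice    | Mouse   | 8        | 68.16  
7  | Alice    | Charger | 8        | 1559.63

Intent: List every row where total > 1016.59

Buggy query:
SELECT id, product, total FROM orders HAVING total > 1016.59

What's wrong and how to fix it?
Bug: This is a non-aggregate query (no GROUP BY, no aggregates), so in SQLite the HAVING clause is invalid here; a row-level condition belongs in WHERE

Fix: Replace HAVING with WHERE since the condition applies to individual rows

Corrected query:
SELECT id, product, total FROM orders WHERE total > 1016.59

Result:
id | product | total  
---+---------+--------
1  | Headset | 1057.34
2  | Cable   | 1952.29
3  | Headset | 1250.64
5  | Cable   | 1520.26
7  | Charger | 1559.63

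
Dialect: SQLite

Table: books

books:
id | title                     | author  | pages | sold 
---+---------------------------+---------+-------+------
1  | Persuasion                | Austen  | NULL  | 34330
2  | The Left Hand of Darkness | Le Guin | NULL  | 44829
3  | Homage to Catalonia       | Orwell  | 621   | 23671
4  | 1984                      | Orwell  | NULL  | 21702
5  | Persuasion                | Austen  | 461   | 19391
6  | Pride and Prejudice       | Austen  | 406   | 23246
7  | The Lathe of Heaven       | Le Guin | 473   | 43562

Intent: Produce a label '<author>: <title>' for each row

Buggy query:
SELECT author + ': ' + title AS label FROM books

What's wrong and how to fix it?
Bug: SQLite uses || for string concatenation; + coerces text to numbers (yielding 0)

Fix: Replace + with || to concatenate text

Corrected query:
SELECT author || ': ' || title AS label FROM books

Result:
label                             
----------------------------------
Austen: Persuasion                
Le Guin: The Left Hand of Darkness
Orwell: Homage to Catalonia       
Orwell: 1984                      
Austen: Persuasion                
Austen: Pride and Prejudice       
Le Guin: The Lathe of Heaven      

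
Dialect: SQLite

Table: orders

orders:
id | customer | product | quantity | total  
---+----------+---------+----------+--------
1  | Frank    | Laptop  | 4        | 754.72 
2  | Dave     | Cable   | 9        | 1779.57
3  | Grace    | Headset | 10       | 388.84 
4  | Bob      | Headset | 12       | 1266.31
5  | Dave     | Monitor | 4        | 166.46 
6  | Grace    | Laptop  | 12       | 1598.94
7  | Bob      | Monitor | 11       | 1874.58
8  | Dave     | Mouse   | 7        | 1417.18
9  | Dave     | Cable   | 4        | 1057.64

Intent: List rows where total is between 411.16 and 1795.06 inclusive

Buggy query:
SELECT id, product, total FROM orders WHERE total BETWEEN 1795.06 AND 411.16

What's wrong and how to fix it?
Bug: BETWEEN expects the lower bound first; with 1795.06 AND 411.16 the range is empty

Fix: Swap the bounds so the smaller value comes first

Corrected query:
SELECT id, product, total FROM orders WHERE total BETWEEN 411.16 AND 1795.06

Result:
id | product | total  
---+---------+--------
1  | Laptop  | 754.72 
2  | Cable   | 1779.57
4  | Headset | 1266.31
6  | Laptop  | 1598.94
8  | Mouse   | 1417.18
9  | Cable   | 1057.64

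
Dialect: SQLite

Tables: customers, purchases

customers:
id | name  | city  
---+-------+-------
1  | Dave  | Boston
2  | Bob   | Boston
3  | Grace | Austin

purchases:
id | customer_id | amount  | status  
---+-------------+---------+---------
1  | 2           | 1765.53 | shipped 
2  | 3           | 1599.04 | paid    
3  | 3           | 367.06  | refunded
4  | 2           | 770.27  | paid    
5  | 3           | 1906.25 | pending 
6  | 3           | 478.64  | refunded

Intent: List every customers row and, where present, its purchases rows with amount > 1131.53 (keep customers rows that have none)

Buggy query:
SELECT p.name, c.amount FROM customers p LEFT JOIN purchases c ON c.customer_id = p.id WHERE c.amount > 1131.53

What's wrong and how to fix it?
Bug: Filtering c.amount in WHERE discards the NULL rows produced by LEFT JOIN, turning it into an inner join

Fix: Put 'c.amount > 1131.53' in the JOIN's ON clause instead of WHERE

Corrected query:
SELECT p.name, c.amount FROM customers p LEFT JOIN purchases c ON c.customer_id = p.id AND c.amount > 1131.53

Result:
name  | amount 
------+--------
Dave  | NULL   
Bob   | 1765.53
Grace | 1599.04
Grace | 1906.25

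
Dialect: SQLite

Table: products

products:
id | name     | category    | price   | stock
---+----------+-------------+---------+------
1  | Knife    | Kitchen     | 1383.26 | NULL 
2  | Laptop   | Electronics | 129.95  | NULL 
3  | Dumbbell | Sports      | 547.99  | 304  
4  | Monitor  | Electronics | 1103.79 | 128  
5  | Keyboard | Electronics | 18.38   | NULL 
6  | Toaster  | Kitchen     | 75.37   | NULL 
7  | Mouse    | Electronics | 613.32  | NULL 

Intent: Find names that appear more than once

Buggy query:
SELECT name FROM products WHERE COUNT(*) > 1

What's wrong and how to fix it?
Bug: COUNT(*) is an aggregate and cannot be used in WHERE

Fix: GROUP BY name, then filter groups with HAVING COUNT(*) > 1

Corrected query:
SELECT name FROM products GROUP BY name HAVING COUNT(*) > 1

Result:
(no rows)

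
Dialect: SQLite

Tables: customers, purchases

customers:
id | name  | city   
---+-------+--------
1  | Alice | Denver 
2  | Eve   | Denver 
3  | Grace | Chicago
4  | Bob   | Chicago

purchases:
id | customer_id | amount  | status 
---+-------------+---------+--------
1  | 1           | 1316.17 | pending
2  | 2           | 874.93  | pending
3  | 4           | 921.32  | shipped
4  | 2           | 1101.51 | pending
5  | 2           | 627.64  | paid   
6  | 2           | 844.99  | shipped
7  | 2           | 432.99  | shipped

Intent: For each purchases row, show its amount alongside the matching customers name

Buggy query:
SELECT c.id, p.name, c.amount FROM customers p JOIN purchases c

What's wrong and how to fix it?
Bug: Missing join condition: each purchases row is matched to all customers rows instead of just its own

Fix: Add ON c.customer_id = p.id to the JOIN

Corrected query:
SELECT c.id, p.name, c.amount FROM customers p JOIN purchases c ON c.customer_id = p.id

Result:
id | name  | amount 
---+-------+--------
1  | Alice | 1316.17
2  | Eve   | 874.93 
3  | Bob   | 921.32 
4  | Eve   | 1101.51
5  | Eve   | 627.64 
6  | Eve   | 844.99 
7  | Eve   | 432.99 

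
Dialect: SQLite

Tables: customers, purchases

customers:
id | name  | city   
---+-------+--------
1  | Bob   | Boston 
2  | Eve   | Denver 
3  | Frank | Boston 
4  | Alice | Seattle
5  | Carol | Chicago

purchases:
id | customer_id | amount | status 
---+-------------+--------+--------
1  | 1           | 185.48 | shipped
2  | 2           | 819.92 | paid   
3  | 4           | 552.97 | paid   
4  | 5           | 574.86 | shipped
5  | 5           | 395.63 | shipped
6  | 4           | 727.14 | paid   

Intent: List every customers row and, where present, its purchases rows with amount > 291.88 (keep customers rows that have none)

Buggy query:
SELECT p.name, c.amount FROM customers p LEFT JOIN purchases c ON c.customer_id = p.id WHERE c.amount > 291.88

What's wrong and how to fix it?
Bug: A WHERE condition on the right-hand table after LEFT JOIN drops unmatched parents

Fix: Move the right-table condition into the ON clause so unmatched parents are kept

Corrected query:
SELECT p.name, c.amount FROM customers p LEFT JOIN purchases c ON c.customer_id = p.id AND c.amount > 291.88

Result:
name  | amount
------+-------
Bob   | NULL  
Eve   | 819.92
Frank | NULL  
Alice | 552.97
Alice | 727.14
Carol | 395.63
Carol | 574.86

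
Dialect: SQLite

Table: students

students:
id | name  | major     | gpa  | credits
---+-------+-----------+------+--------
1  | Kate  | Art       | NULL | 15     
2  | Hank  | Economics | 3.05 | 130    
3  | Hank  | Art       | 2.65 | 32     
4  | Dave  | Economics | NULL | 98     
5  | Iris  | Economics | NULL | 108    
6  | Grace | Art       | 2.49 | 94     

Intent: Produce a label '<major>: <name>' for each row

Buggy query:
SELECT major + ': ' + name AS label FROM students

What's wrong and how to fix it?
Bug: '+' is numeric addition; on text columns SQLite converts them to 0 instead of concatenating

Fix: Use the || operator for string concatenation

Corrected query:
SELECT major || ': ' || name AS label FROM students

Result:
label          
---------------
Art: Kate      
Economics: Hank
Art: Hank      
Economics: Dave
Economics: Iris
Art: Grace     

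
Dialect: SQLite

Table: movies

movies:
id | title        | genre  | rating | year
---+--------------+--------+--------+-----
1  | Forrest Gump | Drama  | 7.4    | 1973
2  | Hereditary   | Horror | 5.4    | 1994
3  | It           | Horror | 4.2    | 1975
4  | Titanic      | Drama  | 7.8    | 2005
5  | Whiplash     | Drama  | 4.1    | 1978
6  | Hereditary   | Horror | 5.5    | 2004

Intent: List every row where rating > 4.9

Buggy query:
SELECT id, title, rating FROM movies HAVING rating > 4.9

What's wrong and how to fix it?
Bug: This is a non-aggregate query (no GROUP BY, no aggregates), so in SQLite the HAVING clause is invalid here; a row-level condition belongs in WHERE

Fix: Use WHERE for row-level filtering

Corrected query:
SELECT id, title, rating FROM movies WHERE rating > 4.9

Result:
id | title        | rating
---+--------------+-------
1  | Forrest Gump | 7.4   
2  | Hereditary   | 5.4   
4  | Titanic      | 7.8   
6  | Hereditary   | 5.5   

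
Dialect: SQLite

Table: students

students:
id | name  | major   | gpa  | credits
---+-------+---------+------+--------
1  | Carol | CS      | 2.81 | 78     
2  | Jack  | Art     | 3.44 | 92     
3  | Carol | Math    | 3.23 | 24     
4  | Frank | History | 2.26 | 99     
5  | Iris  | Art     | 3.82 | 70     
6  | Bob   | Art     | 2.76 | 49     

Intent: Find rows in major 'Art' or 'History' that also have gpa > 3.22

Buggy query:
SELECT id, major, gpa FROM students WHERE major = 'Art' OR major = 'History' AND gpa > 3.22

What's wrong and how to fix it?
Bug: AND binds tighter than OR, so this parses as major = 'Art' OR (major = 'History' AND gpa > 3.22)

Fix: Group the OR with parentheses (or use IN), then AND the threshold

Corrected query:
SELECT id, major, gpa FROM students WHERE (major = 'Art' OR major = 'History') AND gpa > 3.22

Result:
id | major | gpa 
---+-------+-----
2  | Art   | 3.44
5  | Art   | 3.82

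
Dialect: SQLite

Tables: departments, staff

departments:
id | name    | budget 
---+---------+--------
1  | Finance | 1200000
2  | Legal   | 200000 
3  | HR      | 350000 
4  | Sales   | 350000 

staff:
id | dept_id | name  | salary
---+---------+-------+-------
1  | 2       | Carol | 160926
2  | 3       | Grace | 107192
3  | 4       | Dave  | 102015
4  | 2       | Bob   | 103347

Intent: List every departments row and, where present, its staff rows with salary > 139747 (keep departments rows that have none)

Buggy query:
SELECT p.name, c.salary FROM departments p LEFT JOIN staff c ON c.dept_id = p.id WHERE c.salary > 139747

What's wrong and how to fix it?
Bug: A WHERE condition on the right-hand table after LEFT JOIN drops unmatched parents

Fix: Move the right-table condition into the ON clause so unmatched parents are kept

Corrected query:
SELECT p.name, c.salary FROM departments p LEFT JOIN staff c ON c.dept_id = p.id AND c.salary > 139747

Result:
name    | salary
--------+-------
Finance | NULL  
Legal   | 160926
HR      | NULL  
Sales   | NULL  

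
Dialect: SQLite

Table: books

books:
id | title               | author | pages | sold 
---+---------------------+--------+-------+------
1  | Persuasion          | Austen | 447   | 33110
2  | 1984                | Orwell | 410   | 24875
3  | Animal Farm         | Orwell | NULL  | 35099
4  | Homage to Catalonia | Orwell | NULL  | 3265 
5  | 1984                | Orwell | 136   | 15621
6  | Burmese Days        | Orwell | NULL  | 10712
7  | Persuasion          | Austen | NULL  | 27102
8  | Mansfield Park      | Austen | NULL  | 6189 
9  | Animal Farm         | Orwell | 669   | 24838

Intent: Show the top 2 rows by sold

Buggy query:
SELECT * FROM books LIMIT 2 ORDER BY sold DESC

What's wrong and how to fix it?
Bug: LIMIT must come after ORDER BY

Fix: Sort with ORDER BY, then apply LIMIT

Corrected query:
SELECT * FROM books ORDER BY sold DESC LIMIT 2

Result:
id | title       | author | pages | sold 
---+-------------+--------+-------+------
3  | Animal Farm | Orwell | NULL  | 35099
1  | Persuasion  | Austen | 447   | 33110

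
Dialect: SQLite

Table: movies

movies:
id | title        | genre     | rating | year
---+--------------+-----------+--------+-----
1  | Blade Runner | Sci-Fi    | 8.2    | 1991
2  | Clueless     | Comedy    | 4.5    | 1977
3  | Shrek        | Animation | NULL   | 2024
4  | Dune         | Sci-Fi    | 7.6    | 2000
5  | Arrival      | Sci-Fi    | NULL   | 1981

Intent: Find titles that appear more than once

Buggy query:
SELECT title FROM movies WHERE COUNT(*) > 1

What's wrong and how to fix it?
Bug: COUNT(*) is an aggregate and cannot be used in WHERE

Fix: GROUP BY title, then filter groups with HAVING COUNT(*) > 1

Corrected query:
SELECT title FROM movies GROUP BY title HAVING COUNT(*) > 1

Result:
(no rows)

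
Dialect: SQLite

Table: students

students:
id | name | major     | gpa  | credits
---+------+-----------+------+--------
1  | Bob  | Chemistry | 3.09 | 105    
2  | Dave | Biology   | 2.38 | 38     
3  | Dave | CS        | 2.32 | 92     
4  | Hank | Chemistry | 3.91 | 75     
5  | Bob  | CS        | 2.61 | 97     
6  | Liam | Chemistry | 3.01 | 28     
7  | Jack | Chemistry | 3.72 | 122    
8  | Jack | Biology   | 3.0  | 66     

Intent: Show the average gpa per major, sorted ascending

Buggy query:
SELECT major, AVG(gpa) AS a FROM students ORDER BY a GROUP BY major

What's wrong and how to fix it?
Bug: ORDER BY appears before GROUP BY; SQL clause order requires GROUP BY first

Fix: Reorder: SELECT … FROM … GROUP BY … ORDER BY …

Corrected query:
SELECT major, AVG(gpa) AS a FROM students GROUP BY major ORDER BY a

Result:
major     | a     
----------+-------
CS        | 2.465 
Biology   | 2.69  
Chemistry | 3.4325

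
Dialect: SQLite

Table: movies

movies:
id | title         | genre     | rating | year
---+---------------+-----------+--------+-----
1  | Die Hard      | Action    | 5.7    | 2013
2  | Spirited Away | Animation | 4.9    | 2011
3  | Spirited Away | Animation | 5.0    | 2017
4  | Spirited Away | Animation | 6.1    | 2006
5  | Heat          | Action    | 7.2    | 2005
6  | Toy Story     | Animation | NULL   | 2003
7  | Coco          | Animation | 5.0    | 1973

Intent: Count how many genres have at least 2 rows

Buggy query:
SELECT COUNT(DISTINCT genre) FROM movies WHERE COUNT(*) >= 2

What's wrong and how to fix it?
Bug: WHERE filters individual rows, not groups, so a group-level COUNT is invalid there

Fix: Group first with HAVING COUNT(*) >= 2, then COUNT the resulting groups

Corrected query:
SELECT COUNT(*) FROM (SELECT genre FROM movies GROUP BY genre HAVING COUNT(*) >= 2)

Result:
COUNT(*)
--------
2       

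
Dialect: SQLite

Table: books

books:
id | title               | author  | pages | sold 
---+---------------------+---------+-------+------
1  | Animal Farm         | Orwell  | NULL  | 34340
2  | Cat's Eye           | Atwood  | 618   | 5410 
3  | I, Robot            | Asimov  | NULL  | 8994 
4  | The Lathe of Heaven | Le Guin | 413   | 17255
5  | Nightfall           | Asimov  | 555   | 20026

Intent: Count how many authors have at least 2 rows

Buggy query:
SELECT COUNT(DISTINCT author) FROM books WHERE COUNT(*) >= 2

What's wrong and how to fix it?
Bug: WHERE filters individual rows, not groups, so a group-level COUNT is invalid there

Fix: Use a subquery that GROUPs and filters with HAVING, then count its rows

Corrected query:
SELECT COUNT(*) FROM (SELECT author FROM books GROUP BY author HAVING COUNT(*) >= 2)

Result:
COUNT(*)
--------
1       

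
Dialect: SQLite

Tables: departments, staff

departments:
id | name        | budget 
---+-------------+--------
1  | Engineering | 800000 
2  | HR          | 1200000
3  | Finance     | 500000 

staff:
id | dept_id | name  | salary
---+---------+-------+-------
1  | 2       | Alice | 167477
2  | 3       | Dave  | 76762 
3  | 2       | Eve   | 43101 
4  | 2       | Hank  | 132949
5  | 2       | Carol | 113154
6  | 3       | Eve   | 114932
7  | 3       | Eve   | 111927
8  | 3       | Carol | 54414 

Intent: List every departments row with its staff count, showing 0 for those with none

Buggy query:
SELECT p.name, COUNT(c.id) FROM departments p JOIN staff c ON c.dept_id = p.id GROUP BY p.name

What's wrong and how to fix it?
Bug: INNER JOIN drops departments rows that have no matching staff rows

Fix: Use LEFT JOIN so parents without children still appear (COUNT(c.id) gives 0)

Corrected query:
SELECT p.name, COUNT(c.id) FROM departments p LEFT JOIN staff c ON c.dept_id = p.id GROUP BY p.name

Result:
name        | COUNT(c.id)
------------+------------
Engineering | 0          
Finance     | 4          
HR          | 4          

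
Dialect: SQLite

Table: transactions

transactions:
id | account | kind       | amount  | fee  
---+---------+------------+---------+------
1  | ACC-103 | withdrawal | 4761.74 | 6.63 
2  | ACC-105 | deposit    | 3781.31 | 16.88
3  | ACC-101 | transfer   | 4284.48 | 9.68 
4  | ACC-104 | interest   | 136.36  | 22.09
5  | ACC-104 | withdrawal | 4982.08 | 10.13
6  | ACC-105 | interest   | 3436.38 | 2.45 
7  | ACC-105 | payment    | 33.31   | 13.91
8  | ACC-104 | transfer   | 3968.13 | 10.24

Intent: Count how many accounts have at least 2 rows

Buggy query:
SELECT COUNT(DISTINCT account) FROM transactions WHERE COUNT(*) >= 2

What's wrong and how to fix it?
Bug: COUNT(*) cannot appear in WHERE; the per-group count doesn't exist yet

Fix: Use a subquery that GROUPs and filters with HAVING, then count its rows

Corrected query:
SELECT COUNT(*) FROM (SELECT account FROM transactions GROUP BY account HAVING COUNT(*) >= 2)

Result:
COUNT(*)
--------
2       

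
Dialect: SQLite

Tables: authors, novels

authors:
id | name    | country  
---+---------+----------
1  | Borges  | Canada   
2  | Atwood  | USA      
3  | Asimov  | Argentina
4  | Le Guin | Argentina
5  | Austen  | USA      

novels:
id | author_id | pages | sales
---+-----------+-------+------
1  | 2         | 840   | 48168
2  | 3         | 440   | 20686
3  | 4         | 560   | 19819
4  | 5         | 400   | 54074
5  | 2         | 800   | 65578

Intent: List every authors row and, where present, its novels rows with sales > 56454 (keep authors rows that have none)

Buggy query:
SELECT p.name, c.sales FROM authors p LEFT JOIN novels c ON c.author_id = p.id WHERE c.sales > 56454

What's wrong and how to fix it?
Bug: A WHERE condition on the right-hand table after LEFT JOIN drops unmatched parents

Fix: Put 'c.sales > 56454' in the JOIN's ON clause instead of WHERE

Corrected query:
SELECT p.name, c.sales FROM authors p LEFT JOIN novels c ON c.author_id = p.id AND c.sales > 56454

Result:
name    | sales
--------+------
Borges  | NULL 
Atwood  | 65578
Asimov  | NULL 
Le Guin | NULL 
Austen  | NULL 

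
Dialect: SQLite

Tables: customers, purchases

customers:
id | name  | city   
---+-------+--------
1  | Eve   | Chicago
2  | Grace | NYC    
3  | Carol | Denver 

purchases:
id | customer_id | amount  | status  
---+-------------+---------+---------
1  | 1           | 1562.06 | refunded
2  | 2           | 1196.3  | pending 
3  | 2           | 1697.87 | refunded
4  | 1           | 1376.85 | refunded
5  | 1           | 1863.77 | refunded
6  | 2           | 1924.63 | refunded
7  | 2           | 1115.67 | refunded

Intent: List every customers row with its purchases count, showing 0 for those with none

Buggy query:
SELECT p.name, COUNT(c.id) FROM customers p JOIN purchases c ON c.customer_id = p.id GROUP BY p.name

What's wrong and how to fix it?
Bug: INNER JOIN drops customers rows that have no matching purchases rows

Fix: Switch to LEFT JOIN to retain unmatched parent rows

Corrected query:
SELECT p.name, COUNT(c.id) FROM customers p LEFT JOIN purchases c ON c.customer_id = p.id GROUP BY p.name

Result:
name  | COUNT(c.id)
------+------------
Carol | 0          
Eve   | 3          
Grace | 4          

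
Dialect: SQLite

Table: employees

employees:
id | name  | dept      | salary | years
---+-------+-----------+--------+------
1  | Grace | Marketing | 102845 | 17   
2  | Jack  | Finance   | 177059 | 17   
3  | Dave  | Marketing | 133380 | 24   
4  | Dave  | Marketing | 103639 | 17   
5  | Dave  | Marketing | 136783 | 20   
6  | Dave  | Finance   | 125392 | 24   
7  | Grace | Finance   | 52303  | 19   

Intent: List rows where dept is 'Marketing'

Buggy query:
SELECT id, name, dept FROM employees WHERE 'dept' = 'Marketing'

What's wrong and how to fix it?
Bug: Single quotes denote string literals in SQL; the column name is being compared as a constant string

Fix: Remove the quotes around the column name (or use double quotes for an identifier)

Corrected query:
SELECT id, name, dept FROM employees WHERE dept = 'Marketing'

Result:
id | name  | dept     
---+-------+----------
1  | Grace | Marketing
3  | Dave  | Marketing
4  | Dave  | Marketing
5  | Dave  | Marketing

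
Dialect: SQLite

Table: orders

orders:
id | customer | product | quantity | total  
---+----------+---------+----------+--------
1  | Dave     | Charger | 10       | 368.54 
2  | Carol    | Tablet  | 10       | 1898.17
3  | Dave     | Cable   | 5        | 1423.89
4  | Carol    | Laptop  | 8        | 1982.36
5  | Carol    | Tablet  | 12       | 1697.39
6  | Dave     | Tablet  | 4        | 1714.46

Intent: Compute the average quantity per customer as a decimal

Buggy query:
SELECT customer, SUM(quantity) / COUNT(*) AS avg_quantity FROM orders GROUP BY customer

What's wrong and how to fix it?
Bug: SUM(quantity) and COUNT(*) are both integers; the division truncates the fractional part

Fix: Multiply by 1.0 (or CAST to REAL) to force floating-point division

Corrected query:
SELECT customer, SUM(quantity) * 1.0 / COUNT(*) AS avg_quantity FROM orders GROUP BY customer

Result:
customer | avg_quantity
---------+-------------
Carol    | 10          
Dave     | 6.333333    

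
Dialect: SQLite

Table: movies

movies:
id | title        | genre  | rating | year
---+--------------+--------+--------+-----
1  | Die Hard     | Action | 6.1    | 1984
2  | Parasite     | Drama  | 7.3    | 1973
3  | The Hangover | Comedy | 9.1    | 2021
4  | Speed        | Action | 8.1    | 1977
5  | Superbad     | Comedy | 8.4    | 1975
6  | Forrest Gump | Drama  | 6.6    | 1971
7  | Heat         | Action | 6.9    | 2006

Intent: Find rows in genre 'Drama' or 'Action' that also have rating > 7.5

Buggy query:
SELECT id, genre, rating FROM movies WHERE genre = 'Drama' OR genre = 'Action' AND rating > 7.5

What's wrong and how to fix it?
Bug: AND binds tighter than OR, so this parses as genre = 'Drama' OR (genre = 'Action' AND rating > 7.5)

Fix: Group the OR with parentheses (or use IN), then AND the threshold

Corrected query:
SELECT id, genre, rating FROM movies WHERE (genre = 'Drama' OR genre = 'Action') AND rating > 7.5

Result:
id | genre  | rating
---+--------+-------
4  | Action | 8.1   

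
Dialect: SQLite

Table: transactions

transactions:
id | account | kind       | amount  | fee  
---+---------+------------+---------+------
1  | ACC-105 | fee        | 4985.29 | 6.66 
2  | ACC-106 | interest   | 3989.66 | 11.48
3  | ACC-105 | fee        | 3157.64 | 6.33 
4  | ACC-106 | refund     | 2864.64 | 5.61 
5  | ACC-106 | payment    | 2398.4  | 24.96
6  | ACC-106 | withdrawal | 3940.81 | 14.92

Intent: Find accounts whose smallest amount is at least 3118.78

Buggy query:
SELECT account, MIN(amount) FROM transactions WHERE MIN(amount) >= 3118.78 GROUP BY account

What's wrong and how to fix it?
Bug: Aggregates like MIN are computed per group after WHERE runs

Fix: Replace WHERE with HAVING after the GROUP BY

Corrected query:
SELECT account, MIN(amount) FROM transactions GROUP BY account HAVING MIN(amount) >= 3118.78

Result:
account | MIN(amount)
--------+------------
ACC-105 | 3157.64    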